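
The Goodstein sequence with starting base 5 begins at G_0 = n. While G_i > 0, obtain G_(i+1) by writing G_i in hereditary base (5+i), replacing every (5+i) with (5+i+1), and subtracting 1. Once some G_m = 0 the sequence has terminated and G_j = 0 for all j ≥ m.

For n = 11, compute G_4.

13

step 0: 11 = 2·5 + 1; sub 6 for 5: 2·6 + 1; = 13; G_1 = 13−1 = 12
step 1: 12 = 2·6; sub 7 for 6: 2·7; = 14; G_2 = 14−1 = 13
step 2: 13 = 7 + 6; sub 8 for 7: 8 + 6; = 14; G_3 = 14−1 = 13
step 3: 13 = 8 + 5; sub 9 for 8: 9 + 5; = 14; G_4 = 14−1 = 13
step 4: 13 = 9 + 4; sub 10 for 9: 10 + 4; = 14; G_5 = 14−1 = 13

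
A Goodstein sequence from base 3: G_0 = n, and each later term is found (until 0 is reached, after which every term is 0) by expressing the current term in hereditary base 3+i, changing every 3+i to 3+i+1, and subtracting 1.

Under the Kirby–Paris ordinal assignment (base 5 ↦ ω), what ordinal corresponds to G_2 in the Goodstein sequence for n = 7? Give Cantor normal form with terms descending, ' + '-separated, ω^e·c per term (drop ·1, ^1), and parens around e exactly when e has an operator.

ω + 4

base 3: 7 = 2·3 + 1; at 4: 2·4 + 1 = 9; next = 8
base 4: 8 = 2·4; at 5: 2·5 = 10; next = 9
base 5: 9 = 5 + 4; at 6: 6 + 4 = 10; next = 9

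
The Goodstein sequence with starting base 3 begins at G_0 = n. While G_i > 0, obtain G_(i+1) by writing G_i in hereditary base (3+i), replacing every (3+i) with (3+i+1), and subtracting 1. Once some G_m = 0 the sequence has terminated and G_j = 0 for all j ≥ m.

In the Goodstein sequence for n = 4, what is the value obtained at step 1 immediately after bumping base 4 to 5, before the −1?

i=0: 4 = 3 + 1 (b=3); 3→4: 4 + 1 = 5; 5−1 = 4
i=1: 4 = 4 (b=4); 4→5: 5 = 5; 5−1 = 4

5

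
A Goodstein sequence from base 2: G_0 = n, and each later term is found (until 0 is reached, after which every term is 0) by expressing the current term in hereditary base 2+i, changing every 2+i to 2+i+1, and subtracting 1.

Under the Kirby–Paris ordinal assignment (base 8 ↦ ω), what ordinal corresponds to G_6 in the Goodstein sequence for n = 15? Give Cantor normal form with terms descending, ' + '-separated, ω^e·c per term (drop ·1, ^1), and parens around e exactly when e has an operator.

G_0 = 15. HB_2(15) = 2^(2 + 1) + 2^2 + 2 + 1. Bump = 112. G_1 = 111.
G_1 = 111. HB_3(111) = 3^(3 + 1) + 3^3 + 3. Bump = 1284. G_2 = 1283.
G_2 = 1283. HB_4(1283) = 4^(4 + 1) + 4^4 + 3. Bump = 18753. G_3 = 18752.
G_3 = 18752. HB_5(18752) = 5^(5 + 1) + 5^5 + 2. Bump = 326594. G_4 = 326593.
G_4 = 326593. HB_6(326593) = 6^(6 + 1) + 6^6 + 1. Bump = 6588345. G_5 = 6588344.
G_5 = 6588344. HB_7(6588344) = 7^(7 + 1) + 7^7. Bump = 150994944. G_6 = 150994943.
G_6 = 150994943. HB_8(150994943) = 8^(8 + 1) + 7·8^7 + 7·8^6 + 7·8^5 + 7·8^4 + 7·8^3 + 7·8^2 + 7·8 + 7. Bump = 3524450281. G_7 = 3524450280.

ω^(ω + 1) + ω^7·7 + ω^6·7 + ω^5·7 + ω^4·7 + ω^3·7 + ω^2·7 + ω·7 + 7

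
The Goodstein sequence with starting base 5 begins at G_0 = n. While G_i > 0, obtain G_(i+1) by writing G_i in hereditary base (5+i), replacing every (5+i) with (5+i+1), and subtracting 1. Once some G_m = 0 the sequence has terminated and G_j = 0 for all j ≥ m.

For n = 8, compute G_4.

8

base 5: 8 = 5 + 3; at 6: 6 + 3 = 9; next = 8
base 6: 8 = 6 + 2; at 7: 7 + 2 = 9; next = 8
base 7: 8 = 7 + 1; at 8: 8 + 1 = 9; next = 8
base 8: 8 = 8; at 9: 9 = 9; next = 8
base 9: 8 = 8; at 10: 8 = 8; next = 7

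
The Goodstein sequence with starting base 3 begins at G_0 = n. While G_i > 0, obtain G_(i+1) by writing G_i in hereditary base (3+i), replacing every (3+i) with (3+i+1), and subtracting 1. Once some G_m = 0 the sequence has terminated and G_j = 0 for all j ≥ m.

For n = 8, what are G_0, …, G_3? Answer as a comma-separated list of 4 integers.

8, 9, 10, 11

[0] 8 ≡ 2·3 + 2 (base 3). Lift 4: 10. −1: 9.
[1] 9 ≡ 2·4 + 1 (base 4). Lift 5: 11. −1: 10.
[2] 10 ≡ 2·5 (base 5). Lift 6: 12. −1: 11.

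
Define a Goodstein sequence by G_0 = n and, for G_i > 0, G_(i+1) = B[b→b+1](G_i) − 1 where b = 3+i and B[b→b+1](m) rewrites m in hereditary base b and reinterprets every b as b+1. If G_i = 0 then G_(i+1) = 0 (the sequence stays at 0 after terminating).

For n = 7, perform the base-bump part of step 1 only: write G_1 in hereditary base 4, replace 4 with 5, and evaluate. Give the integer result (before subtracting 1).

10

G_0 = 7. HB_3(7) = 2·3 + 1. Bump = 9. G_1 = 8.
G_1 = 8. HB_4(8) = 2·4. Bump = 10. G_2 = 9.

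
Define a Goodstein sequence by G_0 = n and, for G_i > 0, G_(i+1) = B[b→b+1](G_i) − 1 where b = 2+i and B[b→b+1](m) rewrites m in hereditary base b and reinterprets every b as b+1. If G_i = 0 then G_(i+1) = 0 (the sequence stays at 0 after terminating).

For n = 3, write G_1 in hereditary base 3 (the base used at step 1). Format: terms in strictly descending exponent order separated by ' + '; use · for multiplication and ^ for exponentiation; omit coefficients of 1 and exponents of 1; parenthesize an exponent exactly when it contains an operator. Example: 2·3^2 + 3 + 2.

3

step 0: 3 = 2 + 1; sub 3 for 2: 3 + 1; = 4; G_1 = 4−1 = 3
step 1: 3 = 3; sub 4 for 3: 4; = 4; G_2 = 4−1 = 3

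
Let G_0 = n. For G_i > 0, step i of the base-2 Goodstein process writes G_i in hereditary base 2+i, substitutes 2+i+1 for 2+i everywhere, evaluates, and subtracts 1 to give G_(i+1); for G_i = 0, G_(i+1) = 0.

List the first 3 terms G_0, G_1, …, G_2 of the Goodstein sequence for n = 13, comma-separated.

i=0: 13 = 2^(2 + 1) + 2^2 + 1 (b=2); 2→3: 3^(3 + 1) + 3^3 + 1 = 109; 109−1 = 108
i=1: 108 = 3^(3 + 1) + 3^3 (b=3); 3→4: 4^(4 + 1) + 4^4 = 1280; 1280−1 = 1279

13, 108, 1279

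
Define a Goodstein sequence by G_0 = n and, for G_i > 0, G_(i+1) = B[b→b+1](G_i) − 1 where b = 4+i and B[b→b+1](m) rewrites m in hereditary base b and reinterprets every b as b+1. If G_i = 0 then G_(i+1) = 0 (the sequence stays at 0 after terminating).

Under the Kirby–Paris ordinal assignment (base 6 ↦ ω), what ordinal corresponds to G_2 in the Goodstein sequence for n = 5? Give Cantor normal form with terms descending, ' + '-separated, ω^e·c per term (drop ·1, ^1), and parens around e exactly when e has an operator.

(0) 5|_4 = 4 + 1 ↦ 5 + 1|_5 = 6 ⇒ 5
(1) 5|_5 = 5 ↦ 6|_6 = 6 ⇒ 5

5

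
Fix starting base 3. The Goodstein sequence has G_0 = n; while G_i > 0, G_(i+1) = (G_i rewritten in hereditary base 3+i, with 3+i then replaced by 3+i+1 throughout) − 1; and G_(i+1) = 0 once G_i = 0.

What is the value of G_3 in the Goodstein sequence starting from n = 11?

11 —HB3→ 3^2 + 2 —bump→ 4^2 + 2 = 18 —(−1)→ 17
17 —HB4→ 4^2 + 1 —bump→ 5^2 + 1 = 26 —(−1)→ 25
25 —HB5→ 5^2 —bump→ 6^2 = 36 —(−1)→ 35
35 —HB6→ 5·6 + 5 —bump→ 5·7 + 5 = 40 —(−1)→ 39

35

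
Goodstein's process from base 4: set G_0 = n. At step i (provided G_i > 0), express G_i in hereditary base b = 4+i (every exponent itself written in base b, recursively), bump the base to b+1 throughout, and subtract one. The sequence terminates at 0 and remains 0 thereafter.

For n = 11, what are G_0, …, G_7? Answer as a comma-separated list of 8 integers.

base 4: 11 = 2·4 + 3; at 5: 2·5 + 3 = 13; next = 12
base 5: 12 = 2·5 + 2; at 6: 2·6 + 2 = 14; next = 13
base 6: 13 = 2·6 + 1; at 7: 2·7 + 1 = 15; next = 14
base 7: 14 = 2·7; at 8: 2·8 = 16; next = 15
base 8: 15 = 8 + 7; at 9: 9 + 7 = 16; next = 15
base 9: 15 = 9 + 6; at 10: 10 + 6 = 16; next = 15
base 10: 15 = 10 + 5; at 11: 11 + 5 = 16; next = 15

11, 12, 13, 14, 15, 15, 15, 15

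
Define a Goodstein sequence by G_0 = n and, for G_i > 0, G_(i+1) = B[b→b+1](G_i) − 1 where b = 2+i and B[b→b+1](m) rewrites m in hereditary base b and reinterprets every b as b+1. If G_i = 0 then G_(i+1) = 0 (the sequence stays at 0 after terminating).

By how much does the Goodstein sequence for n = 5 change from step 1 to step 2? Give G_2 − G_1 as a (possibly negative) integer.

228

G_0=5  [base 2] 2^2 + 1  →[2↦3]→  3^3 + 1 = 28  −1 ⇒ G_1=27
G_1=27  [base 3] 3^3  →[3↦4]→  4^4 = 256  −1 ⇒ G_2=255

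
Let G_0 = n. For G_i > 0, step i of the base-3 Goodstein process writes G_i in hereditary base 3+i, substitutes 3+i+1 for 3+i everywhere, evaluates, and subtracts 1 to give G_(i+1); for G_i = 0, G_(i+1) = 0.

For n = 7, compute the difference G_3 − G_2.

0

(0) 7|_3 = 2·3 + 1 ↦ 2·4 + 1|_4 = 9 ⇒ 8
(1) 8|_4 = 2·4 ↦ 2·5|_5 = 10 ⇒ 9
(2) 9|_5 = 5 + 4 ↦ 6 + 4|_6 = 10 ⇒ 9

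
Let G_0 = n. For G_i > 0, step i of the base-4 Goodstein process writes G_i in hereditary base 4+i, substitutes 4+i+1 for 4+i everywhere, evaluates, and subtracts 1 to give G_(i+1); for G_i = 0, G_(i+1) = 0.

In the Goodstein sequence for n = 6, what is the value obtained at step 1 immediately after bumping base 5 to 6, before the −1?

step 0: 6 = 4 + 2; sub 5 for 4: 5 + 2; = 7; G_1 = 7−1 = 6
step 1: 6 = 5 + 1; sub 6 for 5: 6 + 1; = 7; G_2 = 7−1 = 6

7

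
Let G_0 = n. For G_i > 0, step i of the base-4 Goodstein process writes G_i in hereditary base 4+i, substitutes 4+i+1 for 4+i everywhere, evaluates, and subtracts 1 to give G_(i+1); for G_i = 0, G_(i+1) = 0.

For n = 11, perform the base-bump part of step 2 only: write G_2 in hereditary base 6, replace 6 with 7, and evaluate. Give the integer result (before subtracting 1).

15

i=0: 11 = 2·4 + 3 (b=4); 4→5: 2·5 + 3 = 13; 13−1 = 12
i=1: 12 = 2·5 + 2 (b=5); 5→6: 2·6 + 2 = 14; 14−1 = 13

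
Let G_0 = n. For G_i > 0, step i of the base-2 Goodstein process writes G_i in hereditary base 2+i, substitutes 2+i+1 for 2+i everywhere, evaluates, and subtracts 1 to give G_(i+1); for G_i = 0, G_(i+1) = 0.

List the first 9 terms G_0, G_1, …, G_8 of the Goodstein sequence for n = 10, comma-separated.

10, 83, 1025, 15625, 279935, 4215754, 84073323, 1937434592, 50000555551

[0] 10 ≡ 2^(2 + 1) + 2 (base 2). Lift 3: 84. −1: 83.
[1] 83 ≡ 3^(3 + 1) + 2 (base 3). Lift 4: 1026. −1: 1025.
[2] 1025 ≡ 4^(4 + 1) + 1 (base 4). Lift 5: 15626. −1: 15625.
[3] 15625 ≡ 5^(5 + 1) (base 5). Lift 6: 279936. −1: 279935.
[4] 279935 ≡ 5·6^6 + 5·6^5 + 5·6^4 + 5·6^3 + 5·6^2 + 5·6 + 5 (base 6). Lift 7: 4215755. −1: 4215754.
[5] 4215754 ≡ 5·7^7 + 5·7^5 + 5·7^4 + 5·7^3 + 5·7^2 + 5·7 + 4 (base 7). Lift 8: 84073324. −1: 84073323.
[6] 84073323 ≡ 5·8^8 + 5·8^5 + 5·8^4 + 5·8^3 + 5·8^2 + 5·8 + 3 (base 8). Lift 9: 1937434593. −1: 1937434592.
[7] 1937434592 ≡ 5·9^9 + 5·9^5 + 5·9^4 + 5·9^3 + 5·9^2 + 5·9 + 2 (base 9). Lift 10: 50000555552. −1: 50000555551.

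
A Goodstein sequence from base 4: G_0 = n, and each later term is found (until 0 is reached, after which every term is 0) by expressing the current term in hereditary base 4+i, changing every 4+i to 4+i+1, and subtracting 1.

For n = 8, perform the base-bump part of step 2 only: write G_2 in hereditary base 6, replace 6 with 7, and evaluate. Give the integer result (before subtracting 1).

10

8 —HB4→ 2·4 —bump→ 2·5 = 10 —(−1)→ 9
9 —HB5→ 5 + 4 —bump→ 6 + 4 = 10 —(−1)→ 9
9 —HB6→ 6 + 3 —bump→ 7 + 3 = 10 —(−1)→ 9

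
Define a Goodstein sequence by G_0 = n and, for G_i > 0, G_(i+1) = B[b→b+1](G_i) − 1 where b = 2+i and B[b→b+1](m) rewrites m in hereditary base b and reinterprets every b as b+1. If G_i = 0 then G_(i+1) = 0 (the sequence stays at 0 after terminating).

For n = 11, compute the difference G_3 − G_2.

i=0: 11 = 2^(2 + 1) + 2 + 1 (b=2); 2→3: 3^(3 + 1) + 3 + 1 = 85; 85−1 = 84
i=1: 84 = 3^(3 + 1) + 3 (b=3); 3→4: 4^(4 + 1) + 4 = 1028; 1028−1 = 1027
i=2: 1027 = 4^(4 + 1) + 3 (b=4); 4→5: 5^(5 + 1) + 3 = 15628; 15628−1 = 15627

14600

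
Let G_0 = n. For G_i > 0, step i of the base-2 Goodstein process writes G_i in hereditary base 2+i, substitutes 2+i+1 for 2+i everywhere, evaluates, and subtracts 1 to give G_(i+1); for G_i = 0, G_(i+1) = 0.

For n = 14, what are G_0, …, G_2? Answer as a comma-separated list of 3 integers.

14 —HB2→ 2^(2 + 1) + 2^2 + 2 —bump→ 3^(3 + 1) + 3^3 + 3 = 111 —(−1)→ 110
110 —HB3→ 3^(3 + 1) + 3^3 + 2 —bump→ 4^(4 + 1) + 4^4 + 2 = 1282 —(−1)→ 1281

14, 110, 1281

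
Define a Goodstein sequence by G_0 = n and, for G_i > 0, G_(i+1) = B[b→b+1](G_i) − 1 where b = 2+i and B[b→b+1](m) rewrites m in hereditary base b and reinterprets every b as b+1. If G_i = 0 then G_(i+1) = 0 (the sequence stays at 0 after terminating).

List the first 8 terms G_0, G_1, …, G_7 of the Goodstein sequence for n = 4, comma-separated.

4, 26, 41, 60, 83, 109, 139, 173

G_0 = 4. HB_2(4) = 2^2. Bump = 27. G_1 = 26.
G_1 = 26. HB_3(26) = 2·3^2 + 2·3 + 2. Bump = 42. G_2 = 41.
G_2 = 41. HB_4(41) = 2·4^2 + 2·4 + 1. Bump = 61. G_3 = 60.
G_3 = 60. HB_5(60) = 2·5^2 + 2·5. Bump = 84. G_4 = 83.
G_4 = 83. HB_6(83) = 2·6^2 + 6 + 5. Bump = 110. G_5 = 109.
G_5 = 109. HB_7(109) = 2·7^2 + 7 + 4. Bump = 140. G_6 = 139.
G_6 = 139. HB_8(139) = 2·8^2 + 8 + 3. Bump = 174. G_7 = 173.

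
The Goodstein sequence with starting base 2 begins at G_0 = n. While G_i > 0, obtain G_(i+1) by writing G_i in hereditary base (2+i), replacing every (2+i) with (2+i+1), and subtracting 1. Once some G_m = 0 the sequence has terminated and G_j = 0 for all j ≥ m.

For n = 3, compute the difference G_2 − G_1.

i=0: 3 = 2 + 1 (b=2); 2→3: 3 + 1 = 4; 4−1 = 3
i=1: 3 = 3 (b=3); 3→4: 4 = 4; 4−1 = 3

0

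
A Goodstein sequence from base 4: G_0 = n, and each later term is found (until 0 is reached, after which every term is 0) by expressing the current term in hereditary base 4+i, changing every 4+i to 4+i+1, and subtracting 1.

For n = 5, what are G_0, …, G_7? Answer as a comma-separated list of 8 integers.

5, 5, 5, 4, 3, 2, 1, 0

base 4: 5 = 4 + 1; at 5: 5 + 1 = 6; next = 5
base 5: 5 = 5; at 6: 6 = 6; next = 5
base 6: 5 = 5; at 7: 5 = 5; next = 4
base 7: 4 = 4; at 8: 4 = 4; next = 3
base 8: 3 = 3; at 9: 3 = 3; next = 2
base 9: 2 = 2; at 10: 2 = 2; next = 1
base 10: 1 = 1; at 11: 1 = 1; next = 0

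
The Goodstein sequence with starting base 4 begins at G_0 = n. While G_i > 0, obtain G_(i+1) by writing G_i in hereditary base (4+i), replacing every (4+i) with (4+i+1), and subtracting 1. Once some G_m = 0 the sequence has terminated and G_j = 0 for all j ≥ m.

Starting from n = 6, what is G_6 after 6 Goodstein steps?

3

i=0: 6 = 4 + 2 (b=4); 4→5: 5 + 2 = 7; 7−1 = 6
i=1: 6 = 5 + 1 (b=5); 5→6: 6 + 1 = 7; 7−1 = 6
i=2: 6 = 6 (b=6); 6→7: 7 = 7; 7−1 = 6
i=3: 6 = 6 (b=7); 7→8: 6 = 6; 6−1 = 5
i=4: 5 = 5 (b=8); 8→9: 5 = 5; 5−1 = 4
i=5: 4 = 4 (b=9); 9→10: 4 = 4; 4−1 = 3
i=6: 3 = 3 (b=10); 10→11: 3 = 3; 3−1 = 2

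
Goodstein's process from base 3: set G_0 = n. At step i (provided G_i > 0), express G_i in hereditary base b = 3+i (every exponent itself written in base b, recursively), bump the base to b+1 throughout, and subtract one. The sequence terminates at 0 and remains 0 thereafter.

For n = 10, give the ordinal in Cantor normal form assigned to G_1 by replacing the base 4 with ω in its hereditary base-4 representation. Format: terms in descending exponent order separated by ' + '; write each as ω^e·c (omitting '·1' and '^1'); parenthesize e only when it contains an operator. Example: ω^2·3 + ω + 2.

step 0: 10 = 3^2 + 1; sub 4 for 3: 4^2 + 1; = 17; G_1 = 17−1 = 16
step 1: 16 = 4^2; sub 5 for 4: 5^2; = 25; G_2 = 25−1 = 24

ω^2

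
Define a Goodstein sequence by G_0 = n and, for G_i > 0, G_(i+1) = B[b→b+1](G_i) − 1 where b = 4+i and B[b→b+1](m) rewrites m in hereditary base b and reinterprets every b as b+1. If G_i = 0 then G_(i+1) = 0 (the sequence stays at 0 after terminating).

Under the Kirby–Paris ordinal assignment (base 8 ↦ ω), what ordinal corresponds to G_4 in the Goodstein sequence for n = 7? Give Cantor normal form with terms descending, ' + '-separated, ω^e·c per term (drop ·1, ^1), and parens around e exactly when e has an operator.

7

(0) 7|_4 = 4 + 3 ↦ 5 + 3|_5 = 8 ⇒ 7
(1) 7|_5 = 5 + 2 ↦ 6 + 2|_6 = 8 ⇒ 7
(2) 7|_6 = 6 + 1 ↦ 7 + 1|_7 = 8 ⇒ 7
(3) 7|_7 = 7 ↦ 8|_8 = 8 ⇒ 7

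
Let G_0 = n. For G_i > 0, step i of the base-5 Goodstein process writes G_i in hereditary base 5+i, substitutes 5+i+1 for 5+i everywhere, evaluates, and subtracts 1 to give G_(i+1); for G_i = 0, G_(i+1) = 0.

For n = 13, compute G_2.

13 —HB5→ 2·5 + 3 —bump→ 2·6 + 3 = 15 —(−1)→ 14
14 —HB6→ 2·6 + 2 —bump→ 2·7 + 2 = 16 —(−1)→ 15

15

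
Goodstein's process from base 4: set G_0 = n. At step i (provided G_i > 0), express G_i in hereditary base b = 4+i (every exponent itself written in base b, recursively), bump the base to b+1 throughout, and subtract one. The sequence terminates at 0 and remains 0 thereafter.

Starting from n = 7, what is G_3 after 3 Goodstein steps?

i=0: 7 = 4 + 3 (b=4); 4→5: 5 + 3 = 8; 8−1 = 7
i=1: 7 = 5 + 2 (b=5); 5→6: 6 + 2 = 8; 8−1 = 7
i=2: 7 = 6 + 1 (b=6); 6→7: 7 + 1 = 8; 8−1 = 7
i=3: 7 = 7 (b=7); 7→8: 8 = 8; 8−1 = 7

7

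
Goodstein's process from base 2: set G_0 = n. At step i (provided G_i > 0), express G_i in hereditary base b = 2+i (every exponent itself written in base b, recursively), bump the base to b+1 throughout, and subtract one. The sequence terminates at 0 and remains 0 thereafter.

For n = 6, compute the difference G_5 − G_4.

51384

(0) 6|_2 = 2^2 + 2 ↦ 3^3 + 3|_3 = 30 ⇒ 29
(1) 29|_3 = 3^3 + 2 ↦ 4^4 + 2|_4 = 258 ⇒ 257
(2) 257|_4 = 4^4 + 1 ↦ 5^5 + 1|_5 = 3126 ⇒ 3125
(3) 3125|_5 = 5^5 ↦ 6^6|_6 = 46656 ⇒ 46655
(4) 46655|_6 = 5·6^5 + 5·6^4 + 5·6^3 + 5·6^2 + 5·6 + 5 ↦ 5·7^5 + 5·7^4 + 5·7^3 + 5·7^2 + 5·7 + 5|_7 = 98040 ⇒ 98039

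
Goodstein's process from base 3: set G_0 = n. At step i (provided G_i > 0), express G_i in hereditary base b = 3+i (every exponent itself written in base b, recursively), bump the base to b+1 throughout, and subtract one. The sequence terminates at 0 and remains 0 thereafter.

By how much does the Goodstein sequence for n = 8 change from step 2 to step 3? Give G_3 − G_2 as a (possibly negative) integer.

[0] 8 ≡ 2·3 + 2 (base 3). Lift 4: 10. −1: 9.
[1] 9 ≡ 2·4 + 1 (base 4). Lift 5: 11. −1: 10.
[2] 10 ≡ 2·5 (base 5). Lift 6: 12. −1: 11.

1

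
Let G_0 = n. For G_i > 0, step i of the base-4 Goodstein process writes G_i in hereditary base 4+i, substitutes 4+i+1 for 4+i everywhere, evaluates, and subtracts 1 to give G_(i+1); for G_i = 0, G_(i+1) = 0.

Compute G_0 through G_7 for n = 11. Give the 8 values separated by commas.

11, 12, 13, 14, 15, 15, 15, 15

11 —HB4→ 2·4 + 3 —bump→ 2·5 + 3 = 13 —(−1)→ 12
12 —HB5→ 2·5 + 2 —bump→ 2·6 + 2 = 14 —(−1)→ 13
13 —HB6→ 2·6 + 1 —bump→ 2·7 + 1 = 15 —(−1)→ 14
14 —HB7→ 2·7 —bump→ 2·8 = 16 —(−1)→ 15
15 —HB8→ 8 + 7 —bump→ 9 + 7 = 16 —(−1)→ 15
15 —HB9→ 9 + 6 —bump→ 10 + 6 = 16 —(−1)→ 15
15 —HB10→ 10 + 5 —bump→ 11 + 5 = 16 —(−1)→ 15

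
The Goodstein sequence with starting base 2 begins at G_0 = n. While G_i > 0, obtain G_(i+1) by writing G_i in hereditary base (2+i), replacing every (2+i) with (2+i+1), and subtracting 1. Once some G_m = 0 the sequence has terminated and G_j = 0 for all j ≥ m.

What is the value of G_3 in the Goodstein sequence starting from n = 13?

G_0=13  [base 2] 2^(2 + 1) + 2^2 + 1  →[2↦3]→  3^(3 + 1) + 3^3 + 1 = 109  −1 ⇒ G_1=108
G_1=108  [base 3] 3^(3 + 1) + 3^3  →[3↦4]→  4^(4 + 1) + 4^4 = 1280  −1 ⇒ G_2=1279
G_2=1279  [base 4] 4^(4 + 1) + 3·4^3 + 3·4^2 + 3·4 + 3  →[4↦5]→  5^(5 + 1) + 3·5^3 + 3·5^2 + 3·5 + 3 = 16093  −1 ⇒ G_3=16092
G_3=16092  [base 5] 5^(5 + 1) + 3·5^3 + 3·5^2 + 3·5 + 2  →[5↦6]→  6^(6 + 1) + 3·6^3 + 3·6^2 + 3·6 + 2 = 280712  −1 ⇒ G_4=280711

16092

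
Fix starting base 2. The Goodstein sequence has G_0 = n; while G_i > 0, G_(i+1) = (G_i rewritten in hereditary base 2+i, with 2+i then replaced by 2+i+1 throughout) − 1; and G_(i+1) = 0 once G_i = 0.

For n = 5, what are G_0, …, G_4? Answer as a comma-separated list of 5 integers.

5 —HB2→ 2^2 + 1 —bump→ 3^3 + 1 = 28 —(−1)→ 27
27 —HB3→ 3^3 —bump→ 4^4 = 256 —(−1)→ 255
255 —HB4→ 3·4^3 + 3·4^2 + 3·4 + 3 —bump→ 3·5^3 + 3·5^2 + 3·5 + 3 = 468 —(−1)→ 467
467 —HB5→ 3·5^3 + 3·5^2 + 3·5 + 2 —bump→ 3·6^3 + 3·6^2 + 3·6 + 2 = 776 —(−1)→ 775

5, 27, 255, 467, 775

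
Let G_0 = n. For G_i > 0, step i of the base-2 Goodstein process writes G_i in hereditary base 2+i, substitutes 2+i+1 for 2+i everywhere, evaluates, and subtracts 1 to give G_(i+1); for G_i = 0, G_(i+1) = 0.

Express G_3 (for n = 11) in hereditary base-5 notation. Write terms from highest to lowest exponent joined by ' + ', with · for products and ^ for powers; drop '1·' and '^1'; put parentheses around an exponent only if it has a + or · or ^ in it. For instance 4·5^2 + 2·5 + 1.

(0) 11|_2 = 2^(2 + 1) + 2 + 1 ↦ 3^(3 + 1) + 3 + 1|_3 = 85 ⇒ 84
(1) 84|_3 = 3^(3 + 1) + 3 ↦ 4^(4 + 1) + 4|_4 = 1028 ⇒ 1027
(2) 1027|_4 = 4^(4 + 1) + 3 ↦ 5^(5 + 1) + 3|_5 = 15628 ⇒ 15627
(3) 15627|_5 = 5^(5 + 1) + 2 ↦ 6^(6 + 1) + 2|_6 = 279938 ⇒ 279937

5^(5 + 1) + 2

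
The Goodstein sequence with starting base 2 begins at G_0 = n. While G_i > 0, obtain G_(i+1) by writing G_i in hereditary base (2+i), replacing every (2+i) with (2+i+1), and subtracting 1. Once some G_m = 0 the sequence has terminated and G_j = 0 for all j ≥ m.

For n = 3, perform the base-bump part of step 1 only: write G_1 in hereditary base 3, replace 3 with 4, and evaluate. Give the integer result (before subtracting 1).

4

i=0: 3 = 2 + 1 (b=2); 2→3: 3 + 1 = 4; 4−1 = 3
i=1: 3 = 3 (b=3); 3→4: 4 = 4; 4−1 = 3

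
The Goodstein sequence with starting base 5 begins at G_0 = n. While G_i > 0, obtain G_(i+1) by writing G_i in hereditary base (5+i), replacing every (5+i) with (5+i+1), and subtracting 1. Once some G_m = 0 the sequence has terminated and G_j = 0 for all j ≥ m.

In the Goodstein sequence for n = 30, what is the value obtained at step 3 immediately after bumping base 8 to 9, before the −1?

G_0 = 30. HB_5(30) = 5^2 + 5. Bump = 42. G_1 = 41.
G_1 = 41. HB_6(41) = 6^2 + 5. Bump = 54. G_2 = 53.
G_2 = 53. HB_7(53) = 7^2 + 4. Bump = 68. G_3 = 67.
G_3 = 67. HB_8(67) = 8^2 + 3. Bump = 84. G_4 = 83.

84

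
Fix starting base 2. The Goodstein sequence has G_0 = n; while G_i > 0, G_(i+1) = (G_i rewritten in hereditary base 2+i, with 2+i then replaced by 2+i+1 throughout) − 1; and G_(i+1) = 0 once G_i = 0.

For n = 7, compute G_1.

7 —HB2→ 2^2 + 2 + 1 —bump→ 3^3 + 3 + 1 = 31 —(−1)→ 30
30 —HB3→ 3^3 + 3 —bump→ 4^4 + 4 = 260 —(−1)→ 259

30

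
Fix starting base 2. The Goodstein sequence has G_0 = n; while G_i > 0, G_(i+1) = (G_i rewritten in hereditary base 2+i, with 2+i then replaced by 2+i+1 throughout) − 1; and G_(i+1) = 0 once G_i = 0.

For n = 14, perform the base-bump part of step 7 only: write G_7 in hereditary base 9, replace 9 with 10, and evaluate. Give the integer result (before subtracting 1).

(0) 14|_2 = 2^(2 + 1) + 2^2 + 2 ↦ 3^(3 + 1) + 3^3 + 3|_3 = 111 ⇒ 110
(1) 110|_3 = 3^(3 + 1) + 3^3 + 2 ↦ 4^(4 + 1) + 4^4 + 2|_4 = 1282 ⇒ 1281
(2) 1281|_4 = 4^(4 + 1) + 4^4 + 1 ↦ 5^(5 + 1) + 5^5 + 1|_5 = 18751 ⇒ 18750
(3) 18750|_5 = 5^(5 + 1) + 5^5 ↦ 6^(6 + 1) + 6^6|_6 = 326592 ⇒ 326591
(4) 326591|_6 = 6^(6 + 1) + 5·6^5 + 5·6^4 + 5·6^3 + 5·6^2 + 5·6 + 5 ↦ 7^(7 + 1) + 5·7^5 + 5·7^4 + 5·7^3 + 5·7^2 + 5·7 + 5|_7 = 5862841 ⇒ 5862840
(5) 5862840|_7 = 7^(7 + 1) + 5·7^5 + 5·7^4 + 5·7^3 + 5·7^2 + 5·7 + 4 ↦ 8^(8 + 1) + 5·8^5 + 5·8^4 + 5·8^3 + 5·8^2 + 5·8 + 4|_8 = 134404972 ⇒ 134404971
(6) 134404971|_8 = 8^(8 + 1) + 5·8^5 + 5·8^4 + 5·8^3 + 5·8^2 + 5·8 + 3 ↦ 9^(9 + 1) + 5·9^5 + 5·9^4 + 5·9^3 + 5·9^2 + 5·9 + 3|_9 = 3487116549 ⇒ 3487116548

100000555552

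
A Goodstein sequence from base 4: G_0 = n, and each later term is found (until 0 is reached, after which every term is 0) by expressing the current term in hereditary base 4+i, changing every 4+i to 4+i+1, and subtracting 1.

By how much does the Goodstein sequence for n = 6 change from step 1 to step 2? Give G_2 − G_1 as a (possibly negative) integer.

G_0 = 6. HB_4(6) = 4 + 2. Bump = 7. G_1 = 6.
G_1 = 6. HB_5(6) = 5 + 1. Bump = 7. G_2 = 6.

0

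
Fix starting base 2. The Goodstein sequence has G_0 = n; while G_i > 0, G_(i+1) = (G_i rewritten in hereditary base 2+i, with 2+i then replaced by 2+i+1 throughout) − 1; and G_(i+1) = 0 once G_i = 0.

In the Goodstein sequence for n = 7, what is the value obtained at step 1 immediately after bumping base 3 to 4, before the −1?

step 0: 7 = 2^2 + 2 + 1; sub 3 for 2: 3^3 + 3 + 1; = 31; G_1 = 31−1 = 30
step 1: 30 = 3^3 + 3; sub 4 for 3: 4^4 + 4; = 260; G_2 = 260−1 = 259

260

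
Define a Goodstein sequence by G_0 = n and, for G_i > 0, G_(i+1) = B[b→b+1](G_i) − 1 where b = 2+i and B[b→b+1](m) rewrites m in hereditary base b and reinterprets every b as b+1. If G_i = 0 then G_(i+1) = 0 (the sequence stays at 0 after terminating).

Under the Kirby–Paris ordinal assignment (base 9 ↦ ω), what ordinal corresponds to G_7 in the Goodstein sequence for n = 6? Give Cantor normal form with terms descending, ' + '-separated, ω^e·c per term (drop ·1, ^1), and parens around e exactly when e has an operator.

ω^5·5 + ω^4·5 + ω^3·5 + ω^2·5 + ω·5 + 2

step 0: 6 = 2^2 + 2; sub 3 for 2: 3^3 + 3; = 30; G_1 = 30−1 = 29
step 1: 29 = 3^3 + 2; sub 4 for 3: 4^4 + 2; = 258; G_2 = 258−1 = 257
step 2: 257 = 4^4 + 1; sub 5 for 4: 5^5 + 1; = 3126; G_3 = 3126−1 = 3125
step 3: 3125 = 5^5; sub 6 for 5: 6^6; = 46656; G_4 = 46656−1 = 46655
step 4: 46655 = 5·6^5 + 5·6^4 + 5·6^3 + 5·6^2 + 5·6 + 5; sub 7 for 6: 5·7^5 + 5·7^4 + 5·7^3 + 5·7^2 + 5·7 + 5; = 98040; G_5 = 98040−1 = 98039
step 5: 98039 = 5·7^5 + 5·7^4 + 5·7^3 + 5·7^2 + 5·7 + 4; sub 8 for 7: 5·8^5 + 5·8^4 + 5·8^3 + 5·8^2 + 5·8 + 4; = 187244; G_6 = 187244−1 = 187243
step 6: 187243 = 5·8^5 + 5·8^4 + 5·8^3 + 5·8^2 + 5·8 + 3; sub 9 for 8: 5·9^5 + 5·9^4 + 5·9^3 + 5·9^2 + 5·9 + 3; = 332148; G_7 = 332148−1 = 332147
step 7: 332147 = 5·9^5 + 5·9^4 + 5·9^3 + 5·9^2 + 5·9 + 2; sub 10 for 9: 5·10^5 + 5·10^4 + 5·10^3 + 5·10^2 + 5·10 + 2; = 555552; G_8 = 555552−1 = 555551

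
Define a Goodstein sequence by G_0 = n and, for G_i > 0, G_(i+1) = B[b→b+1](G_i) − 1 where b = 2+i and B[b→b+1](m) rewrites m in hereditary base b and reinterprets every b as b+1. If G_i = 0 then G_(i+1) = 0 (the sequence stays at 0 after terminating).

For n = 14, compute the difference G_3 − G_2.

17469

base 2: 14 = 2^(2 + 1) + 2^2 + 2; at 3: 3^(3 + 1) + 3^3 + 3 = 111; next = 110
base 3: 110 = 3^(3 + 1) + 3^3 + 2; at 4: 4^(4 + 1) + 4^4 + 2 = 1282; next = 1281
base 4: 1281 = 4^(4 + 1) + 4^4 + 1; at 5: 5^(5 + 1) + 5^5 + 1 = 18751; next = 18750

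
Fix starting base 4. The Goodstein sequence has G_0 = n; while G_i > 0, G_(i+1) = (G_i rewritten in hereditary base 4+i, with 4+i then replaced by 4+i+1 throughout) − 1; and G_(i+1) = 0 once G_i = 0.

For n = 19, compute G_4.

[0] 19 ≡ 4^2 + 3 (base 4). Lift 5: 28. −1: 27.
[1] 27 ≡ 5^2 + 2 (base 5). Lift 6: 38. −1: 37.
[2] 37 ≡ 6^2 + 1 (base 6). Lift 7: 50. −1: 49.
[3] 49 ≡ 7^2 (base 7). Lift 8: 64. −1: 63.
[4] 63 ≡ 7·8 + 7 (base 8). Lift 9: 70. −1: 69.

63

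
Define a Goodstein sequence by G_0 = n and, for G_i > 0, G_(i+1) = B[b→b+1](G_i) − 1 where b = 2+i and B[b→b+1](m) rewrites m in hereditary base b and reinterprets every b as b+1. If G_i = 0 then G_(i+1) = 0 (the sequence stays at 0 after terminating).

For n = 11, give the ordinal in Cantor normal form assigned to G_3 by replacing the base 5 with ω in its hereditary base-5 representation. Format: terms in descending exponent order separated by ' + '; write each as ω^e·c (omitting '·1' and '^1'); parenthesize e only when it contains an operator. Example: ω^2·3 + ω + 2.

G_0=11  [base 2] 2^(2 + 1) + 2 + 1  →[2↦3]→  3^(3 + 1) + 3 + 1 = 85  −1 ⇒ G_1=84
G_1=84  [base 3] 3^(3 + 1) + 3  →[3↦4]→  4^(4 + 1) + 4 = 1028  −1 ⇒ G_2=1027
G_2=1027  [base 4] 4^(4 + 1) + 3  →[4↦5]→  5^(5 + 1) + 3 = 15628  −1 ⇒ G_3=15627
G_3=15627  [base 5] 5^(5 + 1) + 2  →[5↦6]→  6^(6 + 1) + 2 = 279938  −1 ⇒ G_4=279937

ω^(ω + 1) + 2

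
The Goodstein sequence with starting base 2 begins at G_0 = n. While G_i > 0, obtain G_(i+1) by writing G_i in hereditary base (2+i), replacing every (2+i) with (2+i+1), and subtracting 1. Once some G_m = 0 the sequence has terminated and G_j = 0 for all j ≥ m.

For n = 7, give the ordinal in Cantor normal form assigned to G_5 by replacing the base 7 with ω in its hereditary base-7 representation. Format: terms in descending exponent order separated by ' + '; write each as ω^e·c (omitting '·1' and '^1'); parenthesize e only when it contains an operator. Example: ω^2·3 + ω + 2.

ω^ω

G_0=7  [base 2] 2^2 + 2 + 1  →[2↦3]→  3^3 + 3 + 1 = 31  −1 ⇒ G_1=30
G_1=30  [base 3] 3^3 + 3  →[3↦4]→  4^4 + 4 = 260  −1 ⇒ G_2=259
G_2=259  [base 4] 4^4 + 3  →[4↦5]→  5^5 + 3 = 3128  −1 ⇒ G_3=3127
G_3=3127  [base 5] 5^5 + 2  →[5↦6]→  6^6 + 2 = 46658  −1 ⇒ G_4=46657
G_4=46657  [base 6] 6^6 + 1  →[6↦7]→  7^7 + 1 = 823544  −1 ⇒ G_5=823543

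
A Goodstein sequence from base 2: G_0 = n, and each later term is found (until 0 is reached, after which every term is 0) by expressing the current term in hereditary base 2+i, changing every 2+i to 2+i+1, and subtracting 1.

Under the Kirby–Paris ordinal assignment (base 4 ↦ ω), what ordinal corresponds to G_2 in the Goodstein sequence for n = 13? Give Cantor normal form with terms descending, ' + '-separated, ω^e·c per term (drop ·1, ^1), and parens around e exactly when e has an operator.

ω^(ω + 1) + ω^3·3 + ω^2·3 + ω·3 + 3

base 2: 13 = 2^(2 + 1) + 2^2 + 1; at 3: 3^(3 + 1) + 3^3 + 1 = 109; next = 108
base 3: 108 = 3^(3 + 1) + 3^3; at 4: 4^(4 + 1) + 4^4 = 1280; next = 1279
base 4: 1279 = 4^(4 + 1) + 3·4^3 + 3·4^2 + 3·4 + 3; at 5: 5^(5 + 1) + 3·5^3 + 3·5^2 + 3·5 + 3 = 16093; next = 16092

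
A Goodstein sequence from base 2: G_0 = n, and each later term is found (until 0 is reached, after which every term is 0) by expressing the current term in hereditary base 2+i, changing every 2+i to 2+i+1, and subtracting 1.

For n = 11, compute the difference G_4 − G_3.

G_0 = 11. HB_2(11) = 2^(2 + 1) + 2 + 1. Bump = 85. G_1 = 84.
G_1 = 84. HB_3(84) = 3^(3 + 1) + 3. Bump = 1028. G_2 = 1027.
G_2 = 1027. HB_4(1027) = 4^(4 + 1) + 3. Bump = 15628. G_3 = 15627.
G_3 = 15627. HB_5(15627) = 5^(5 + 1) + 2. Bump = 279938. G_4 = 279937.

264310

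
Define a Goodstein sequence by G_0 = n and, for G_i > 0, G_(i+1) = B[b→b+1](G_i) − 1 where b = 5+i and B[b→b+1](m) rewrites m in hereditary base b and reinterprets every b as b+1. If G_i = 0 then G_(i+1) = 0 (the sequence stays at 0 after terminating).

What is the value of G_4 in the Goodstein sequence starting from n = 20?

29

(0) 20|_5 = 4·5 ↦ 4·6|_6 = 24 ⇒ 23
(1) 23|_6 = 3·6 + 5 ↦ 3·7 + 5|_7 = 26 ⇒ 25
(2) 25|_7 = 3·7 + 4 ↦ 3·8 + 4|_8 = 28 ⇒ 27
(3) 27|_8 = 3·8 + 3 ↦ 3·9 + 3|_9 = 30 ⇒ 29
(4) 29|_9 = 3·9 + 2 ↦ 3·10 + 2|_10 = 32 ⇒ 31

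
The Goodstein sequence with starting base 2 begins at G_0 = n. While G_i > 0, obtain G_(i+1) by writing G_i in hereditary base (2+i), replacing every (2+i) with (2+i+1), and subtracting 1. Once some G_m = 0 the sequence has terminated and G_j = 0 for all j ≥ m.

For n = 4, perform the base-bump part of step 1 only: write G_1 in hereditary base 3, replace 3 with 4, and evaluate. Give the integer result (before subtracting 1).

G_0 = 4. HB_2(4) = 2^2. Bump = 27. G_1 = 26.
G_1 = 26. HB_3(26) = 2·3^2 + 2·3 + 2. Bump = 42. G_2 = 41.

42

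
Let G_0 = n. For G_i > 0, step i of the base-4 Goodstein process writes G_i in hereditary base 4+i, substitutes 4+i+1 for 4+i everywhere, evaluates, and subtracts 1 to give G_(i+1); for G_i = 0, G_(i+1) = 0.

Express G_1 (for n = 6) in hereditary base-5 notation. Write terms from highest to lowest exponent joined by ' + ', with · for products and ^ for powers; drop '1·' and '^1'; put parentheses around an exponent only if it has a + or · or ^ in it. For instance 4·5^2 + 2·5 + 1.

6 —HB4→ 4 + 2 —bump→ 5 + 2 = 7 —(−1)→ 6
6 —HB5→ 5 + 1 —bump→ 6 + 1 = 7 —(−1)→ 6

5 + 1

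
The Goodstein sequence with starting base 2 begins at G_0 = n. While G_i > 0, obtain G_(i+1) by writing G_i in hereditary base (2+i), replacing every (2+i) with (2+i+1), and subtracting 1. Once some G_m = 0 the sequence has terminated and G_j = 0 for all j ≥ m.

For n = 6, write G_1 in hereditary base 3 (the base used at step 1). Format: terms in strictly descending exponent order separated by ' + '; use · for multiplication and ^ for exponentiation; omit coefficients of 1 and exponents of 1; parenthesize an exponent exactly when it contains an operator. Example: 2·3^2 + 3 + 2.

step 0: 6 = 2^2 + 2; sub 3 for 2: 3^3 + 3; = 30; G_1 = 30−1 = 29
step 1: 29 = 3^3 + 2; sub 4 for 3: 4^4 + 2; = 258; G_2 = 258−1 = 257

3^3 + 2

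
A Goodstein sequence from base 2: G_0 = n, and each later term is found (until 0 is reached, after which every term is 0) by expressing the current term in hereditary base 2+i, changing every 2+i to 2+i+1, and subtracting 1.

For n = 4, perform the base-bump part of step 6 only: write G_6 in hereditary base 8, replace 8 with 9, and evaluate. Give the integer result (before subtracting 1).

step 0: 4 = 2^2; sub 3 for 2: 3^3; = 27; G_1 = 27−1 = 26
step 1: 26 = 2·3^2 + 2·3 + 2; sub 4 for 3: 2·4^2 + 2·4 + 2; = 42; G_2 = 42−1 = 41
step 2: 41 = 2·4^2 + 2·4 + 1; sub 5 for 4: 2·5^2 + 2·5 + 1; = 61; G_3 = 61−1 = 60
step 3: 60 = 2·5^2 + 2·5; sub 6 for 5: 2·6^2 + 2·6; = 84; G_4 = 84−1 = 83
step 4: 83 = 2·6^2 + 6 + 5; sub 7 for 6: 2·7^2 + 7 + 5; = 110; G_5 = 110−1 = 109
step 5: 109 = 2·7^2 + 7 + 4; sub 8 for 7: 2·8^2 + 8 + 4; = 140; G_6 = 140−1 = 139
step 6: 139 = 2·8^2 + 8 + 3; sub 9 for 8: 2·9^2 + 9 + 3; = 174; G_7 = 174−1 = 173

174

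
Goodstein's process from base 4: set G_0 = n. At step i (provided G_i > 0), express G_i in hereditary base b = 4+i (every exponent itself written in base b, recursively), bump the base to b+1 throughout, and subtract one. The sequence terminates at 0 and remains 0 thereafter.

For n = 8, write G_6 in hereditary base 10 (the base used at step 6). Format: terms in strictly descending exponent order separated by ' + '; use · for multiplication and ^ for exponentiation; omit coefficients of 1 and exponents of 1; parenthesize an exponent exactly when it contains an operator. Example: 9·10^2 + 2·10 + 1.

base 4: 8 = 2·4; at 5: 2·5 = 10; next = 9
base 5: 9 = 5 + 4; at 6: 6 + 4 = 10; next = 9
base 6: 9 = 6 + 3; at 7: 7 + 3 = 10; next = 9
base 7: 9 = 7 + 2; at 8: 8 + 2 = 10; next = 9
base 8: 9 = 8 + 1; at 9: 9 + 1 = 10; next = 9
base 9: 9 = 9; at 10: 10 = 10; next = 9
base 10: 9 = 9; at 11: 9 = 9; next = 8

9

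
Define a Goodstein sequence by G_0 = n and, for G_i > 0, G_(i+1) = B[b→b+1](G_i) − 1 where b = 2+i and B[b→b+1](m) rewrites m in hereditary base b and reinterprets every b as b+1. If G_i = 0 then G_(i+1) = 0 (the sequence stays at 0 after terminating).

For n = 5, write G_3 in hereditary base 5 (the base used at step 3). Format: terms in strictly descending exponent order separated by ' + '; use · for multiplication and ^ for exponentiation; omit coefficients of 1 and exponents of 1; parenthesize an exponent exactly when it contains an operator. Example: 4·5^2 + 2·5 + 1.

3·5^3 + 3·5^2 + 3·5 + 2

i=0: 5 = 2^2 + 1 (b=2); 2→3: 3^3 + 1 = 28; 28−1 = 27
i=1: 27 = 3^3 (b=3); 3→4: 4^4 = 256; 256−1 = 255
i=2: 255 = 3·4^3 + 3·4^2 + 3·4 + 3 (b=4); 4→5: 3·5^3 + 3·5^2 + 3·5 + 3 = 468; 468−1 = 467
i=3: 467 = 3·5^3 + 3·5^2 + 3·5 + 2 (b=5); 5→6: 3·6^3 + 3·6^2 + 3·6 + 2 = 776; 776−1 = 775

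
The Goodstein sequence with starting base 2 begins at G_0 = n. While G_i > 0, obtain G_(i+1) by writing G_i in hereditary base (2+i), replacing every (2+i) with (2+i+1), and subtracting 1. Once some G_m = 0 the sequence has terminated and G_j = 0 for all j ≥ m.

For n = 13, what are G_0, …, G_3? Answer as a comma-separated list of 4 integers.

13, 108, 1279, 16092

13 —HB2→ 2^(2 + 1) + 2^2 + 1 —bump→ 3^(3 + 1) + 3^3 + 1 = 109 —(−1)→ 108
108 —HB3→ 3^(3 + 1) + 3^3 —bump→ 4^(4 + 1) + 4^4 = 1280 —(−1)→ 1279
1279 —HB4→ 4^(4 + 1) + 3·4^3 + 3·4^2 + 3·4 + 3 —bump→ 5^(5 + 1) + 3·5^3 + 3·5^2 + 3·5 + 3 = 16093 —(−1)→ 16092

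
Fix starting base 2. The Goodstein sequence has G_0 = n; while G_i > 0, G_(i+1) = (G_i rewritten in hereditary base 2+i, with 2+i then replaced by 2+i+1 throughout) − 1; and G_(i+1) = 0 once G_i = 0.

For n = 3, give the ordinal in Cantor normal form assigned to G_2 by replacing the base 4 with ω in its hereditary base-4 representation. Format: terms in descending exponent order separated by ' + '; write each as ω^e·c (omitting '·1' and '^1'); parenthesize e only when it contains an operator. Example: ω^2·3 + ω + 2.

3

i=0: 3 = 2 + 1 (b=2); 2→3: 3 + 1 = 4; 4−1 = 3
i=1: 3 = 3 (b=3); 3→4: 4 = 4; 4−1 = 3
i=2: 3 = 3 (b=4); 4→5: 3 = 3; 3−1 = 2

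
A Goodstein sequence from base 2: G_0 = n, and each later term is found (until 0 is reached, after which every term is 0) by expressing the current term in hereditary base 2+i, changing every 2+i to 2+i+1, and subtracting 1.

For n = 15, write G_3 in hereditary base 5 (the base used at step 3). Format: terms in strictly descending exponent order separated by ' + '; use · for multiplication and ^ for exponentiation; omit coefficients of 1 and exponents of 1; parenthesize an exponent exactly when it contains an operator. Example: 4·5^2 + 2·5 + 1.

5^(5 + 1) + 5^5 + 2

(0) 15|_2 = 2^(2 + 1) + 2^2 + 2 + 1 ↦ 3^(3 + 1) + 3^3 + 3 + 1|_3 = 112 ⇒ 111
(1) 111|_3 = 3^(3 + 1) + 3^3 + 3 ↦ 4^(4 + 1) + 4^4 + 4|_4 = 1284 ⇒ 1283
(2) 1283|_4 = 4^(4 + 1) + 4^4 + 3 ↦ 5^(5 + 1) + 5^5 + 3|_5 = 18753 ⇒ 18752
(3) 18752|_5 = 5^(5 + 1) + 5^5 + 2 ↦ 6^(6 + 1) + 6^6 + 2|_6 = 326594 ⇒ 326593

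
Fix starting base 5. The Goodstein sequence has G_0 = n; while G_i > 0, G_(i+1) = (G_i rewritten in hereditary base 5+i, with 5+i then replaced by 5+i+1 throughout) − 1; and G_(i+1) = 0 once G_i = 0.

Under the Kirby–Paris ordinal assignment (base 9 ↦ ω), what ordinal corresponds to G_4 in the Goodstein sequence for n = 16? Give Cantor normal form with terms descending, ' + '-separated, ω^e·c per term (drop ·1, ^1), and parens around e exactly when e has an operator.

ω·2 + 4

16 —HB5→ 3·5 + 1 —bump→ 3·6 + 1 = 19 —(−1)→ 18
18 —HB6→ 3·6 —bump→ 3·7 = 21 —(−1)→ 20
20 —HB7→ 2·7 + 6 —bump→ 2·8 + 6 = 22 —(−1)→ 21
21 —HB8→ 2·8 + 5 —bump→ 2·9 + 5 = 23 —(−1)→ 22
22 —HB9→ 2·9 + 4 —bump→ 2·10 + 4 = 24 —(−1)→ 23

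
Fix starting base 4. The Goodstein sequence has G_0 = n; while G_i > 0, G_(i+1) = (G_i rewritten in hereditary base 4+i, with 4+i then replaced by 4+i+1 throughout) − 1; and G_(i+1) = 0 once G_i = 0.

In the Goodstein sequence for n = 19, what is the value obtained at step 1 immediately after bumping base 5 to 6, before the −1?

38

G_0 = 19. HB_4(19) = 4^2 + 3. Bump = 28. G_1 = 27.
G_1 = 27. HB_5(27) = 5^2 + 2. Bump = 38. G_2 = 37.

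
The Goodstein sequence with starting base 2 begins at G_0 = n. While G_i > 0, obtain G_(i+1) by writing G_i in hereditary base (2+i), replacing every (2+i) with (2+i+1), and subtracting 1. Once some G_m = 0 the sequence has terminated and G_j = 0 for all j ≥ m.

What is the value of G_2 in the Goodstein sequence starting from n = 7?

259

(0) 7|_2 = 2^2 + 2 + 1 ↦ 3^3 + 3 + 1|_3 = 31 ⇒ 30
(1) 30|_3 = 3^3 + 3 ↦ 4^4 + 4|_4 = 260 ⇒ 259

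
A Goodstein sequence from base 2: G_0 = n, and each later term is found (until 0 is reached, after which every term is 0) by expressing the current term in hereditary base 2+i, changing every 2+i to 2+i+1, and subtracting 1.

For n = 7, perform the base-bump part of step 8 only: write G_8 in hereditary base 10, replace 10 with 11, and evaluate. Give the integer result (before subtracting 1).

150051214

G_0 = 7. HB_2(7) = 2^2 + 2 + 1. Bump = 31. G_1 = 30.
G_1 = 30. HB_3(30) = 3^3 + 3. Bump = 260. G_2 = 259.
G_2 = 259. HB_4(259) = 4^4 + 3. Bump = 3128. G_3 = 3127.
G_3 = 3127. HB_5(3127) = 5^5 + 2. Bump = 46658. G_4 = 46657.
G_4 = 46657. HB_6(46657) = 6^6 + 1. Bump = 823544. G_5 = 823543.
G_5 = 823543. HB_7(823543) = 7^7. Bump = 16777216. G_6 = 16777215.
G_6 = 16777215. HB_8(16777215) = 7·8^7 + 7·8^6 + 7·8^5 + 7·8^4 + 7·8^3 + 7·8^2 + 7·8 + 7. Bump = 37665880. G_7 = 37665879.
G_7 = 37665879. HB_9(37665879) = 7·9^7 + 7·9^6 + 7·9^5 + 7·9^4 + 7·9^3 + 7·9^2 + 7·9 + 6. Bump = 77777776. G_8 = 77777775.
G_8 = 77777775. HB_10(77777775) = 7·10^7 + 7·10^6 + 7·10^5 + 7·10^4 + 7·10^3 + 7·10^2 + 7·10 + 5. Bump = 150051214. G_9 = 150051213.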